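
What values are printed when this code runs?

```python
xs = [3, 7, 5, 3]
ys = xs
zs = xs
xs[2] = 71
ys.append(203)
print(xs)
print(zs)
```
[3, 7, 71, 3, 203]
[3, 7, 71, 3, 203]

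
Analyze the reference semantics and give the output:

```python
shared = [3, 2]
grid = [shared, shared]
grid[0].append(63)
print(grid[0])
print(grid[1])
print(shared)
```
[3, 2, 63]
[3, 2, 63]
[3, 2, 63]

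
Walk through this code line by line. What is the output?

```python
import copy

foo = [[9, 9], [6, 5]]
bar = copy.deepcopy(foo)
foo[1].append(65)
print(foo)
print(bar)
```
[[9, 9], [6, 5, 65]]
[[9, 9], [6, 5]]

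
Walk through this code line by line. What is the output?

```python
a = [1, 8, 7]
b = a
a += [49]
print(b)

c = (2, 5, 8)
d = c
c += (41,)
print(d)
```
[1, 8, 7, 49]
(2, 5, 8)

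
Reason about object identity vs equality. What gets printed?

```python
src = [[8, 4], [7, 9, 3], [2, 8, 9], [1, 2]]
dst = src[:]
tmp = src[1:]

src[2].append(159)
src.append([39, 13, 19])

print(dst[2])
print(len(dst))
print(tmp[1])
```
[2, 8, 9, 159]
4
[2, 8, 9, 159]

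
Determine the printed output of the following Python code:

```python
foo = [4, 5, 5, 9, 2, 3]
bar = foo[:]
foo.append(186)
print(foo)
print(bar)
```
[4, 5, 5, 9, 2, 3, 186]
[4, 5, 5, 9, 2, 3]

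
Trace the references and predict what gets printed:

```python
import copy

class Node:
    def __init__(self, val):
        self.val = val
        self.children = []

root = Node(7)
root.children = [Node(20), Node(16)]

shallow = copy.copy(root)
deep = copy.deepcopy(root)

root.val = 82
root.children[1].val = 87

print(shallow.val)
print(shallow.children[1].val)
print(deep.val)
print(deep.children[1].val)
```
7
87
7
16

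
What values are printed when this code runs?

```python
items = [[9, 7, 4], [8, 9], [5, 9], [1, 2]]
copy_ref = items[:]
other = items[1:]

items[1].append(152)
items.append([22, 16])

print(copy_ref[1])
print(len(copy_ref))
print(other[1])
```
[8, 9, 152]
4
[5, 9]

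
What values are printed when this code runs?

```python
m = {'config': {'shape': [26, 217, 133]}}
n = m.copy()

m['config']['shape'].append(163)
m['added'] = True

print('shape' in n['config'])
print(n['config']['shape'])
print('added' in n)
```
True
[26, 217, 133, 163]
False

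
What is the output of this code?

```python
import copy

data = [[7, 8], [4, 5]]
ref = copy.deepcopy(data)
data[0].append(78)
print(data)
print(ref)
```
[[7, 8, 78], [4, 5]]
[[7, 8], [4, 5]]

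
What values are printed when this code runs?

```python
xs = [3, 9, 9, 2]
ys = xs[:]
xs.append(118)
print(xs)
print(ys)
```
[3, 9, 9, 2, 118]
[3, 9, 9, 2]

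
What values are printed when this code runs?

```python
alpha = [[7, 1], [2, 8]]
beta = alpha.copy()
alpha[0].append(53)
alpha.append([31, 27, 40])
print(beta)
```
[[7, 1, 53], [2, 8]]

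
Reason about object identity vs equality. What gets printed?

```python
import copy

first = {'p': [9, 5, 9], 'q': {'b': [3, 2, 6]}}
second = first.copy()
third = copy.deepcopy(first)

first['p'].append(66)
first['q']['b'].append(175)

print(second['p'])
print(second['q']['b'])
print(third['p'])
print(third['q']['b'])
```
[9, 5, 9, 66]
[3, 2, 6, 175]
[9, 5, 9]
[3, 2, 6]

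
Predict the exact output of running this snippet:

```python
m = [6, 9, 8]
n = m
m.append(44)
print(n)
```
[6, 9, 8, 44]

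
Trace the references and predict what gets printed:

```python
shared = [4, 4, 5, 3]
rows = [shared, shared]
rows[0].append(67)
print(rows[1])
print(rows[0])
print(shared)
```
[4, 4, 5, 3, 67]
[4, 4, 5, 3, 67]
[4, 4, 5, 3, 67]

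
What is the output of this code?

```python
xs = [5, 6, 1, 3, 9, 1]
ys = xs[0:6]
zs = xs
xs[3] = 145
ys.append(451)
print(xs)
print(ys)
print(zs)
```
[5, 6, 1, 145, 9, 1]
[5, 6, 1, 3, 9, 1, 451]
[5, 6, 1, 145, 9, 1]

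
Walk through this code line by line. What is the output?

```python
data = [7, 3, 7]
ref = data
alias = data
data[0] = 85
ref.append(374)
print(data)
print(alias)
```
[85, 3, 7, 374]
[85, 3, 7, 374]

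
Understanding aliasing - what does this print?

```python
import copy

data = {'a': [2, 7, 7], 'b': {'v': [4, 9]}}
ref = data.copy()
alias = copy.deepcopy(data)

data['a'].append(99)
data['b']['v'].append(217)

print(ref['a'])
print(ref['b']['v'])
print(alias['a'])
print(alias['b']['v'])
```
[2, 7, 7, 99]
[4, 9, 217]
[2, 7, 7]
[4, 9]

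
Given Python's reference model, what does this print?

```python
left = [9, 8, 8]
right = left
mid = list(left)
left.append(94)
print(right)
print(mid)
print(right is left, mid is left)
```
[9, 8, 8, 94]
[9, 8, 8]
True False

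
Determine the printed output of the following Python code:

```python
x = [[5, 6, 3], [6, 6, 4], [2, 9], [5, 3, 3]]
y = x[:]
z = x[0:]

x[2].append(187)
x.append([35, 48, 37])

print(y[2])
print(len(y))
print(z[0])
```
[2, 9, 187]
4
[5, 6, 3]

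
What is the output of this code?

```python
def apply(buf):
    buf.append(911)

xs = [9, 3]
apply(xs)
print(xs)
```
[9, 3, 911]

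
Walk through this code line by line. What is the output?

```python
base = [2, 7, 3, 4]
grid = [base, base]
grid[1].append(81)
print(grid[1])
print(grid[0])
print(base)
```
[2, 7, 3, 4, 81]
[2, 7, 3, 4, 81]
[2, 7, 3, 4, 81]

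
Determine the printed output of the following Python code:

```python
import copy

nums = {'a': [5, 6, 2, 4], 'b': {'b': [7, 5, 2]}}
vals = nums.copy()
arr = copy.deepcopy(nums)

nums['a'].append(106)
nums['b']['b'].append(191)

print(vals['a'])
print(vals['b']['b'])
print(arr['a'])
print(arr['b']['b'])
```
[5, 6, 2, 4, 106]
[7, 5, 2, 191]
[5, 6, 2, 4]
[7, 5, 2]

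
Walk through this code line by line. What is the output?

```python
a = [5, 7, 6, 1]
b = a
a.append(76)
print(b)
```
[5, 7, 6, 1, 76]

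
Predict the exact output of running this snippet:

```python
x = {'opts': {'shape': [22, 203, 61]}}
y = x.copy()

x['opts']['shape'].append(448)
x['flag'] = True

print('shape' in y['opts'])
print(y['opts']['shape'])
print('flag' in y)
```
True
[22, 203, 61, 448]
False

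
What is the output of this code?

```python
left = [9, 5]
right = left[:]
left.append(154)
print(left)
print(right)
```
[9, 5, 154]
[9, 5]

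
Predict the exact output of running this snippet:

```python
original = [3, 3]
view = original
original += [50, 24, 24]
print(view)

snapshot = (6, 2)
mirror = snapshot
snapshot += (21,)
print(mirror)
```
[3, 3, 50, 24, 24]
(6, 2)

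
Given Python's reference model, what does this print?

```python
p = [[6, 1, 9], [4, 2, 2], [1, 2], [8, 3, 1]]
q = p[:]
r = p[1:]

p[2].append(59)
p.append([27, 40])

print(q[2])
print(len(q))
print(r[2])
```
[1, 2, 59]
4
[8, 3, 1]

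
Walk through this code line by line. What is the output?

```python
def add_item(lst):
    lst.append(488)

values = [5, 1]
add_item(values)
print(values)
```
[5, 1, 488]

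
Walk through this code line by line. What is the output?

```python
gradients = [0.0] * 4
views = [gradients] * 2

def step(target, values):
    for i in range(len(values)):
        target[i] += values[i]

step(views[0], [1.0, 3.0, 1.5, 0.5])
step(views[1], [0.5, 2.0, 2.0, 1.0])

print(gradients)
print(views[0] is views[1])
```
[1.5, 5.0, 3.5, 1.5]
True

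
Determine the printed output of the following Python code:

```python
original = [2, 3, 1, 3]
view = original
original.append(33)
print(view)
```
[2, 3, 1, 3, 33]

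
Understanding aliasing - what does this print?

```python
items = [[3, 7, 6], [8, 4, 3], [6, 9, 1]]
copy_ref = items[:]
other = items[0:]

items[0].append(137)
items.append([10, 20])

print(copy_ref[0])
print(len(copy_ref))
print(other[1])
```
[3, 7, 6, 137]
3
[8, 4, 3]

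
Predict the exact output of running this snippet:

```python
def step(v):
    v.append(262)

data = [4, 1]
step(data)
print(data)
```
[4, 1, 262]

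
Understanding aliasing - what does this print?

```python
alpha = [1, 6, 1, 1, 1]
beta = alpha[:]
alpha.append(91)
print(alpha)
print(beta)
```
[1, 6, 1, 1, 1, 91]
[1, 6, 1, 1, 1]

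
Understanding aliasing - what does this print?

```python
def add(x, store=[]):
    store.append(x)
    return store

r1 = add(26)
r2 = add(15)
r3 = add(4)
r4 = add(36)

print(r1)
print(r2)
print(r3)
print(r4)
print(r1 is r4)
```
[26, 15, 4, 36]
[26, 15, 4, 36]
[26, 15, 4, 36]
[26, 15, 4, 36]
True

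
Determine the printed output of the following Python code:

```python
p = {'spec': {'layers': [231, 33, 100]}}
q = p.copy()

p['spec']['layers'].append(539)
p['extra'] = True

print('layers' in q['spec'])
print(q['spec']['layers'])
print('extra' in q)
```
True
[231, 33, 100, 539]
False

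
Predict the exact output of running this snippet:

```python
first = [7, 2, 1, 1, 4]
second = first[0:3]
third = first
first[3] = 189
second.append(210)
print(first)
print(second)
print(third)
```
[7, 2, 1, 189, 4]
[7, 2, 1, 210]
[7, 2, 1, 189, 4]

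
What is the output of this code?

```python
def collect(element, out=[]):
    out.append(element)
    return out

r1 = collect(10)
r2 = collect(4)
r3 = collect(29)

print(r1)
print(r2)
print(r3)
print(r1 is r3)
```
[10, 4, 29]
[10, 4, 29]
[10, 4, 29]
True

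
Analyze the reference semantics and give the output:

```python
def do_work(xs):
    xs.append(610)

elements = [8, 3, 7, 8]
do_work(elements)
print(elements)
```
[8, 3, 7, 8, 610]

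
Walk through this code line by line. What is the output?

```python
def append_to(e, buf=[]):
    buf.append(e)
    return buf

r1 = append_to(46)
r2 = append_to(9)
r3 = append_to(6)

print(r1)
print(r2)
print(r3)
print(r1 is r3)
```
[46, 9, 6]
[46, 9, 6]
[46, 9, 6]
True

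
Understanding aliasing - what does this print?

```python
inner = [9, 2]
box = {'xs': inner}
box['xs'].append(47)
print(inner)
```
[9, 2, 47]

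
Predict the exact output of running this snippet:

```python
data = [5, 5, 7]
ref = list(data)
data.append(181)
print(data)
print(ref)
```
[5, 5, 7, 181]
[5, 5, 7]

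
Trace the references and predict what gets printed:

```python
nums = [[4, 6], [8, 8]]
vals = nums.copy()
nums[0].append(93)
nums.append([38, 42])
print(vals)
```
[[4, 6, 93], [8, 8]]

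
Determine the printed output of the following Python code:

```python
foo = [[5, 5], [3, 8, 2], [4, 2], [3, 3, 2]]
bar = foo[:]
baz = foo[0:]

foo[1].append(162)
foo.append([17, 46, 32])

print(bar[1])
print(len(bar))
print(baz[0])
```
[3, 8, 2, 162]
4
[5, 5]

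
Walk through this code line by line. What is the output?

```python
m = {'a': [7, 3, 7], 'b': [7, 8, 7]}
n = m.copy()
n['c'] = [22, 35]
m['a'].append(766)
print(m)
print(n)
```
{'a': [7, 3, 7, 766], 'b': [7, 8, 7]}
{'a': [7, 3, 7, 766], 'b': [7, 8, 7], 'c': [22, 35]}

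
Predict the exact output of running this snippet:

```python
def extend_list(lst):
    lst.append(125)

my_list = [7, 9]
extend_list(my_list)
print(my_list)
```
[7, 9, 125]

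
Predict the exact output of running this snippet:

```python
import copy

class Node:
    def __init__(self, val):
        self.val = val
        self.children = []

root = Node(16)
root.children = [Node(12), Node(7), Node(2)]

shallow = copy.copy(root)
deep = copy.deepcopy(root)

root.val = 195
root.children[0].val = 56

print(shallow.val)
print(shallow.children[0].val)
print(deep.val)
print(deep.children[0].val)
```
16
56
16
12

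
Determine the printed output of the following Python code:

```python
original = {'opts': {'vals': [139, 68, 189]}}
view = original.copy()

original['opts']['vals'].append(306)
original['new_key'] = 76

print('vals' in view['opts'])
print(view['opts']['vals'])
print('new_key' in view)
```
True
[139, 68, 189, 306]
False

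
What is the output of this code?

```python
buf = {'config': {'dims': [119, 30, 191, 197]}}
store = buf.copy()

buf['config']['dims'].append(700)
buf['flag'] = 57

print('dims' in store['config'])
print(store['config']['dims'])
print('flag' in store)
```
True
[119, 30, 191, 197, 700]
False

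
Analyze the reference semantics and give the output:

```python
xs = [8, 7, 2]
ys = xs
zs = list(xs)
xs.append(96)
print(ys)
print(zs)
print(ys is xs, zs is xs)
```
[8, 7, 2, 96]
[8, 7, 2]
True False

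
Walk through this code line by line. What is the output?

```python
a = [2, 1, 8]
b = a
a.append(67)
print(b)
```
[2, 1, 8, 67]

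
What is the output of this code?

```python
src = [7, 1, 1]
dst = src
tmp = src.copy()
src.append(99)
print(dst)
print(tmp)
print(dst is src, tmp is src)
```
[7, 1, 1, 99]
[7, 1, 1]
True False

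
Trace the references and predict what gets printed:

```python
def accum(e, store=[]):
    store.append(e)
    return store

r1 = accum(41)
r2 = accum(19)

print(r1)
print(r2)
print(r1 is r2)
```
[41, 19]
[41, 19]
True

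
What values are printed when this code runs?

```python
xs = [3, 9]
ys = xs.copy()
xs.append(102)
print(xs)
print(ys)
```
[3, 9, 102]
[3, 9]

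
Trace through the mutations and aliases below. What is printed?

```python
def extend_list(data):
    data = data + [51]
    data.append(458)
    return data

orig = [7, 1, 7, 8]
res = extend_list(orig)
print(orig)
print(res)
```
[7, 1, 7, 8]
[7, 1, 7, 8, 51, 458]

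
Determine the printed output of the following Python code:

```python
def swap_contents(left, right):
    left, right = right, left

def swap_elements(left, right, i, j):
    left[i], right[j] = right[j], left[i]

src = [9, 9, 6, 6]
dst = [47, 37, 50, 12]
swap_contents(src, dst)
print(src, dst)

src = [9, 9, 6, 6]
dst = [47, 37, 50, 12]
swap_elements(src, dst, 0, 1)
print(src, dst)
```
[9, 9, 6, 6] [47, 37, 50, 12]
[37, 9, 6, 6] [47, 9, 50, 12]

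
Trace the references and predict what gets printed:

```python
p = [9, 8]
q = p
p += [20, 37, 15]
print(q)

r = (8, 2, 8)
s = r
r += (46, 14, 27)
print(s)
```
[9, 8, 20, 37, 15]
(8, 2, 8)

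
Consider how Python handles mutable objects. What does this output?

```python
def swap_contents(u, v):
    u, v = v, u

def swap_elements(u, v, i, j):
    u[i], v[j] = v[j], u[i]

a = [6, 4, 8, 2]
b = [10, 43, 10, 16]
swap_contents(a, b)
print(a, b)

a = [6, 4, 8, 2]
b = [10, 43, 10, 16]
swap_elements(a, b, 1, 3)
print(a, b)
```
[6, 4, 8, 2] [10, 43, 10, 16]
[6, 16, 8, 2] [10, 43, 10, 4]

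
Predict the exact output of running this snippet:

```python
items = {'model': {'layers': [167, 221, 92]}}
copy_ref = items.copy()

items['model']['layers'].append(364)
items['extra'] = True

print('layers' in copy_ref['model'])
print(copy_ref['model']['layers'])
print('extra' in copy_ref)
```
True
[167, 221, 92, 364]
False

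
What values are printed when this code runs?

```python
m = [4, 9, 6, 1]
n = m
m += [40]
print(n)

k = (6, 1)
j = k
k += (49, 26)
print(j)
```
[4, 9, 6, 1, 40]
(6, 1)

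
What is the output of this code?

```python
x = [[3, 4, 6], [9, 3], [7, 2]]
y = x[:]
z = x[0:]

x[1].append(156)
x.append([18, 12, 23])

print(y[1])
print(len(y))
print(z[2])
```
[9, 3, 156]
3
[7, 2]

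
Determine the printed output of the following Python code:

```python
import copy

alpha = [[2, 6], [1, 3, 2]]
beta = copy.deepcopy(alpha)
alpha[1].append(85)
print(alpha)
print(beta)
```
[[2, 6], [1, 3, 2, 85]]
[[2, 6], [1, 3, 2]]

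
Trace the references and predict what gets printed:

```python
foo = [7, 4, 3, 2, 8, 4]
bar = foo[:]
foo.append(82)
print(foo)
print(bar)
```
[7, 4, 3, 2, 8, 4, 82]
[7, 4, 3, 2, 8, 4]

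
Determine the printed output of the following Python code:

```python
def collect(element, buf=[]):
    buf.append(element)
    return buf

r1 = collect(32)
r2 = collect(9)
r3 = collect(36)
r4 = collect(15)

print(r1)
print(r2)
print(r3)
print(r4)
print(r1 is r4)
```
[32, 9, 36, 15]
[32, 9, 36, 15]
[32, 9, 36, 15]
[32, 9, 36, 15]
True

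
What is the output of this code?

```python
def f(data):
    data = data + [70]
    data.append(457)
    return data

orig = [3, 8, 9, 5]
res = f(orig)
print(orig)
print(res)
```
[3, 8, 9, 5]
[3, 8, 9, 5, 70, 457]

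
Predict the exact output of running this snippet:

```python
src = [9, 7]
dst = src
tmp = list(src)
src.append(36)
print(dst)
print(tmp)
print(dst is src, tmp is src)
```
[9, 7, 36]
[9, 7]
True False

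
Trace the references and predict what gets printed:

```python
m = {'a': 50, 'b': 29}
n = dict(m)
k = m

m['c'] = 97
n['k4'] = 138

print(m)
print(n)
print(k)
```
{'a': 50, 'b': 29, 'c': 97}
{'a': 50, 'b': 29, 'k4': 138}
{'a': 50, 'b': 29, 'c': 97}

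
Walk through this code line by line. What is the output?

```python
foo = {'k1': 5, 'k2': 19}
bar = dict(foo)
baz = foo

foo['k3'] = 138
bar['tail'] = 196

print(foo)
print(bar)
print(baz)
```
{'k1': 5, 'k2': 19, 'k3': 138}
{'k1': 5, 'k2': 19, 'tail': 196}
{'k1': 5, 'k2': 19, 'k3': 138}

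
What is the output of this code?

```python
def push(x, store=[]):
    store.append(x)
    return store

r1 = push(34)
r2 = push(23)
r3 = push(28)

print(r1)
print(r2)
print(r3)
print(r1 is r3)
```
[34, 23, 28]
[34, 23, 28]
[34, 23, 28]
True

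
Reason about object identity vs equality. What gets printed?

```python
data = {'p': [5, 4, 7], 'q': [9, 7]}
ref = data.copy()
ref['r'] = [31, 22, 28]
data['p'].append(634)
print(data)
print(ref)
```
{'p': [5, 4, 7, 634], 'q': [9, 7]}
{'p': [5, 4, 7, 634], 'q': [9, 7], 'r': [31, 22, 28]}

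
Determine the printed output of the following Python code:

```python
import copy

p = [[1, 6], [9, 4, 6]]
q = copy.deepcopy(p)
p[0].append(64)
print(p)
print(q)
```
[[1, 6, 64], [9, 4, 6]]
[[1, 6], [9, 4, 6]]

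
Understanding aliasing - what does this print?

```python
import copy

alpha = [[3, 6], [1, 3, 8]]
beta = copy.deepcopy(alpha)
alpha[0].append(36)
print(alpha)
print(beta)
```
[[3, 6, 36], [1, 3, 8]]
[[3, 6], [1, 3, 8]]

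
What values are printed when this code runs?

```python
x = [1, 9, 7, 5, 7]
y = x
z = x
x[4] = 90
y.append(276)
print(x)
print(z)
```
[1, 9, 7, 5, 90, 276]
[1, 9, 7, 5, 90, 276]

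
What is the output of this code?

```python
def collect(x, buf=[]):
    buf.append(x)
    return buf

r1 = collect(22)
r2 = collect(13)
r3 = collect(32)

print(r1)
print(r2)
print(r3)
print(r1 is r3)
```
[22, 13, 32]
[22, 13, 32]
[22, 13, 32]
True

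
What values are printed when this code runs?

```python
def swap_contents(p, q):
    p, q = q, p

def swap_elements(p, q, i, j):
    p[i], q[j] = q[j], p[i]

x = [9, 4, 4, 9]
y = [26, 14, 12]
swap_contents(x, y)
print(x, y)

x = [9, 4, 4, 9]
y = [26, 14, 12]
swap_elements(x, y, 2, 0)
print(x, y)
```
[9, 4, 4, 9] [26, 14, 12]
[9, 4, 26, 9] [4, 14, 12]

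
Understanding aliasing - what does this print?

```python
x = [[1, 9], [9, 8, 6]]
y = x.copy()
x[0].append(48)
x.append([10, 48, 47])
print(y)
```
[[1, 9, 48], [9, 8, 6]]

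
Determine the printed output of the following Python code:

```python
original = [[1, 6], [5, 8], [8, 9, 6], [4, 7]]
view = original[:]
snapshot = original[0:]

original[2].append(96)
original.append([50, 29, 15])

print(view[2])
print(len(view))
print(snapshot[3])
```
[8, 9, 6, 96]
4
[4, 7]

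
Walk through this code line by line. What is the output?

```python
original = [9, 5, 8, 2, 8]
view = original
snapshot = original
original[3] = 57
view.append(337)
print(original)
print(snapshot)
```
[9, 5, 8, 57, 8, 337]
[9, 5, 8, 57, 8, 337]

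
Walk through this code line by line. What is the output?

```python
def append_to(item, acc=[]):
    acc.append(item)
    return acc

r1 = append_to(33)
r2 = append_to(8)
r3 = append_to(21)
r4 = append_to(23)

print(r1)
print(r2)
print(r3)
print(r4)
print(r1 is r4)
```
[33, 8, 21, 23]
[33, 8, 21, 23]
[33, 8, 21, 23]
[33, 8, 21, 23]
True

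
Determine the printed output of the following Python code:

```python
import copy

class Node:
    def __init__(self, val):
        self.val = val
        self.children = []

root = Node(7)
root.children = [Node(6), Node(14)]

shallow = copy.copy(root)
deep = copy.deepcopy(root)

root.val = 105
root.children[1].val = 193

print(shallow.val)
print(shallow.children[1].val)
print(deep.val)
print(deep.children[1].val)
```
7
193
7
14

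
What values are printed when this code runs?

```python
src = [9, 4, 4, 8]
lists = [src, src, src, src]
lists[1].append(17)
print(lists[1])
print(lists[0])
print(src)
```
[9, 4, 4, 8, 17]
[9, 4, 4, 8, 17]
[9, 4, 4, 8, 17]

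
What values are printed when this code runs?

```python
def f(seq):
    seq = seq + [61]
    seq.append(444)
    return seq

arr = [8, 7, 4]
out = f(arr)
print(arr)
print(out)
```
[8, 7, 4]
[8, 7, 4, 61, 444]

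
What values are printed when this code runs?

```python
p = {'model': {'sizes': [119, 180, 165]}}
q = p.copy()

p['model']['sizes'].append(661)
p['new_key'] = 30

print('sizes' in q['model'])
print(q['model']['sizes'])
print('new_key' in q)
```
True
[119, 180, 165, 661]
False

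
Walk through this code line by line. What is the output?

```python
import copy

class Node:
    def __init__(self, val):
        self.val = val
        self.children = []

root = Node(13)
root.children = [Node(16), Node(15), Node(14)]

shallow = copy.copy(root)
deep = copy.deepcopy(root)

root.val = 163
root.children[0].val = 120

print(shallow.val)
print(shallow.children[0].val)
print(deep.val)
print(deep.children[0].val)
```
13
120
13
16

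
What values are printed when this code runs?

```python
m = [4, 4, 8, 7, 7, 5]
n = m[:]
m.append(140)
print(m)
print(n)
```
[4, 4, 8, 7, 7, 5, 140]
[4, 4, 8, 7, 7, 5]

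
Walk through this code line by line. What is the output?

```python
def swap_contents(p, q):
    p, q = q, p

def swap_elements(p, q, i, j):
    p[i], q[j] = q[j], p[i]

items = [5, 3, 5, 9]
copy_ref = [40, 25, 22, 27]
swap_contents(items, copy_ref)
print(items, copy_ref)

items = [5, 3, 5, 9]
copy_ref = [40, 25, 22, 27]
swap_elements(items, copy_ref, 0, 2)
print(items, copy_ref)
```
[5, 3, 5, 9] [40, 25, 22, 27]
[22, 3, 5, 9] [40, 25, 5, 27]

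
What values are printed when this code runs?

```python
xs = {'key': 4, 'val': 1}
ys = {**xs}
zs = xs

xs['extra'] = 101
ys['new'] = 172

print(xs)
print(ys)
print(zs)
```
{'key': 4, 'val': 1, 'extra': 101}
{'key': 4, 'val': 1, 'new': 172}
{'key': 4, 'val': 1, 'extra': 101}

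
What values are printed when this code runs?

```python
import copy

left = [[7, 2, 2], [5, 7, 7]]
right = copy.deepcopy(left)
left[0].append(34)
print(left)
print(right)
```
[[7, 2, 2, 34], [5, 7, 7]]
[[7, 2, 2], [5, 7, 7]]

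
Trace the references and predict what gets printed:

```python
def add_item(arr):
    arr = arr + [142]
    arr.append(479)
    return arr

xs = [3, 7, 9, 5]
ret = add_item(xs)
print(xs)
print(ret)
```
[3, 7, 9, 5]
[3, 7, 9, 5, 142, 479]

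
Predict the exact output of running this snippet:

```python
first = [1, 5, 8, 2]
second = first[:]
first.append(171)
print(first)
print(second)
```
[1, 5, 8, 2, 171]
[1, 5, 8, 2]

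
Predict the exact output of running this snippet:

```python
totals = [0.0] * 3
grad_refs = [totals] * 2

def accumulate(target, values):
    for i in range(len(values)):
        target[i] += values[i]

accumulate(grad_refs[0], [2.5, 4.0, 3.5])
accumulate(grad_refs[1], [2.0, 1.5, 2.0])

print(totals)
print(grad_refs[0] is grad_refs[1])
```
[4.5, 5.5, 5.5]
True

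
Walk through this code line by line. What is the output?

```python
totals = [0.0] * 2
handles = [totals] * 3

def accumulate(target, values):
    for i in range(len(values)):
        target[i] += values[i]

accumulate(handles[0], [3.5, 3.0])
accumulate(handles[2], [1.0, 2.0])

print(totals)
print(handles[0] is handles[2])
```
[4.5, 5.0]
True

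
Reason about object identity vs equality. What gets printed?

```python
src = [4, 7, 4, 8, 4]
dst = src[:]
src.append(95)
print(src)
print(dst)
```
[4, 7, 4, 8, 4, 95]
[4, 7, 4, 8, 4]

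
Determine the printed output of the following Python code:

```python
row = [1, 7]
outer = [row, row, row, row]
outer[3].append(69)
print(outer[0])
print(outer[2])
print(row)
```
[1, 7, 69]
[1, 7, 69]
[1, 7, 69]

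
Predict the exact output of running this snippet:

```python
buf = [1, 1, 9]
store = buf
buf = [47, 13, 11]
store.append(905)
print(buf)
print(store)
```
[47, 13, 11]
[1, 1, 9, 905]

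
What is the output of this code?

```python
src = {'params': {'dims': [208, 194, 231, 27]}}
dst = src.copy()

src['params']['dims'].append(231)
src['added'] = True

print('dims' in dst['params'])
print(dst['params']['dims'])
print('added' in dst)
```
True
[208, 194, 231, 27, 231]
False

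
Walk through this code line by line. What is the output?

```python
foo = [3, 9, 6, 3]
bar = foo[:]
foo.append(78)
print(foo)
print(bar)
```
[3, 9, 6, 3, 78]
[3, 9, 6, 3]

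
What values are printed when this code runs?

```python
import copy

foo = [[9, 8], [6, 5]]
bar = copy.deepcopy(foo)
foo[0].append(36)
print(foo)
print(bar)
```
[[9, 8, 36], [6, 5]]
[[9, 8], [6, 5]]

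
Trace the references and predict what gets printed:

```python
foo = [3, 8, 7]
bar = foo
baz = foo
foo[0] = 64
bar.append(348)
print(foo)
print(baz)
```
[64, 8, 7, 348]
[64, 8, 7, 348]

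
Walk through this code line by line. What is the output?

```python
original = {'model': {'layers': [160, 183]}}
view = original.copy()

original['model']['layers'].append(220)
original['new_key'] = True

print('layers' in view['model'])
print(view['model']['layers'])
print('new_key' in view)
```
True
[160, 183, 220]
False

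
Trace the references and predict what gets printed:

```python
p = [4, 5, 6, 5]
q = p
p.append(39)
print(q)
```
[4, 5, 6, 5, 39]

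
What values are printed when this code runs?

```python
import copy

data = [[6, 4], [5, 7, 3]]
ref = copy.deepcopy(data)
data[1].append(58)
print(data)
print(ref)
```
[[6, 4], [5, 7, 3, 58]]
[[6, 4], [5, 7, 3]]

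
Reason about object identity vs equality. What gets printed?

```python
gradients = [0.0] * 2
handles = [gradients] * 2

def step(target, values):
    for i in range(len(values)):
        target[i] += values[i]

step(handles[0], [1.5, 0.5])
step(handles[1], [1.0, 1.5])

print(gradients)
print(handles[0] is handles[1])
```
[2.5, 2.0]
True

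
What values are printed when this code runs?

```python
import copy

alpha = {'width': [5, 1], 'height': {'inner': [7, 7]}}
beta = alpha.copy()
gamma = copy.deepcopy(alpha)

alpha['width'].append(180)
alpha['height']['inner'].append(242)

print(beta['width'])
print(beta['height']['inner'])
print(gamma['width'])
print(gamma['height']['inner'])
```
[5, 1, 180]
[7, 7, 242]
[5, 1]
[7, 7]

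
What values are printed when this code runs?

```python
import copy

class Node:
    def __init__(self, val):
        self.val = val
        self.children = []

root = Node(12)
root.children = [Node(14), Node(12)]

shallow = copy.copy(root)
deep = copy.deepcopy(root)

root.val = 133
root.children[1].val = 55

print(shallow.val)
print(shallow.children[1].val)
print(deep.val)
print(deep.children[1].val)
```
12
55
12
12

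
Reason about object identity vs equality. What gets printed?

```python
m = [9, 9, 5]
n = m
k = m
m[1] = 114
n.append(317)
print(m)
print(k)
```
[9, 114, 5, 317]
[9, 114, 5, 317]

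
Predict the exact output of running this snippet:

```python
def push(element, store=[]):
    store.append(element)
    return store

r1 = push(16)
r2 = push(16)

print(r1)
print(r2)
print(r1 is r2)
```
[16, 16]
[16, 16]
True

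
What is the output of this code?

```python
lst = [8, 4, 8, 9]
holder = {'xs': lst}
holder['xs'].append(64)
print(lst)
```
[8, 4, 8, 9, 64]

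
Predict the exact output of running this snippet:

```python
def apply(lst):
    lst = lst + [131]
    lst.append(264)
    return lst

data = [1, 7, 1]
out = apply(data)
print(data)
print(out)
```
[1, 7, 1]
[1, 7, 1, 131, 264]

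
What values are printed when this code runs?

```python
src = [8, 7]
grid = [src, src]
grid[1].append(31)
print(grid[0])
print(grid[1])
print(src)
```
[8, 7, 31]
[8, 7, 31]
[8, 7, 31]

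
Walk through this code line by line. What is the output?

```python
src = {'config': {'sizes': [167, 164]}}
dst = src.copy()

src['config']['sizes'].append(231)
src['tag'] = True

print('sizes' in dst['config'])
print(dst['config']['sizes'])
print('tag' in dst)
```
True
[167, 164, 231]
False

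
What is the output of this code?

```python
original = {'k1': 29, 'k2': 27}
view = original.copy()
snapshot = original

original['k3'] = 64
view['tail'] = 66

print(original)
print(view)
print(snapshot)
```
{'k1': 29, 'k2': 27, 'k3': 64}
{'k1': 29, 'k2': 27, 'tail': 66}
{'k1': 29, 'k2': 27, 'k3': 64}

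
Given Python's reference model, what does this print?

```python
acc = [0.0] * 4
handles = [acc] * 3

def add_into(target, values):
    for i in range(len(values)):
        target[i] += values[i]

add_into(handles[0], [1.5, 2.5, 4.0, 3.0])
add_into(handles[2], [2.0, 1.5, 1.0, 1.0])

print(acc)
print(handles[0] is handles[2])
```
[3.5, 4.0, 5.0, 4.0]
True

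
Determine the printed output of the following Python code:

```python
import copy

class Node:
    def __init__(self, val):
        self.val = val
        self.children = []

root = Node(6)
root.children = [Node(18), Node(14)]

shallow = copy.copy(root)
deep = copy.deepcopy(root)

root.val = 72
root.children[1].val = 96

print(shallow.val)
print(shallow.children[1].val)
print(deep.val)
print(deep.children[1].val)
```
6
96
6
14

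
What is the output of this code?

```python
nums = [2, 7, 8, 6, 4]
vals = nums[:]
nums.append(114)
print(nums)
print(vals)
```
[2, 7, 8, 6, 4, 114]
[2, 7, 8, 6, 4]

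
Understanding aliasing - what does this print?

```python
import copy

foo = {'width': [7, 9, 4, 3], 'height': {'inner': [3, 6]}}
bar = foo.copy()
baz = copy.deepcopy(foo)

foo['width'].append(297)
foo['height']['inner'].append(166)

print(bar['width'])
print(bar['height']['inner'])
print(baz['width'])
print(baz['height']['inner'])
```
[7, 9, 4, 3, 297]
[3, 6, 166]
[7, 9, 4, 3]
[3, 6]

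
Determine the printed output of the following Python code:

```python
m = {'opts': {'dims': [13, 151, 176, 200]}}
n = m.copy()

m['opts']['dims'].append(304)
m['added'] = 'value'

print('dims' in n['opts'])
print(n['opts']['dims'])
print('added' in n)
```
True
[13, 151, 176, 200, 304]
False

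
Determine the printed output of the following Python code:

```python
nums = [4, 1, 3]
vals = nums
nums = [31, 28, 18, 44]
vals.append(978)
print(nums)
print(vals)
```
[31, 28, 18, 44]
[4, 1, 3, 978]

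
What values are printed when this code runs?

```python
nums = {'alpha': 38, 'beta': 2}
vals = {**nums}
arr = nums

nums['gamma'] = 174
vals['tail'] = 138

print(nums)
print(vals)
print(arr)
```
{'alpha': 38, 'beta': 2, 'gamma': 174}
{'alpha': 38, 'beta': 2, 'tail': 138}
{'alpha': 38, 'beta': 2, 'gamma': 174}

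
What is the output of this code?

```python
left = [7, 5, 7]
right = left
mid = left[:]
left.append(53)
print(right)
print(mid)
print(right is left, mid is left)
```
[7, 5, 7, 53]
[7, 5, 7]
True False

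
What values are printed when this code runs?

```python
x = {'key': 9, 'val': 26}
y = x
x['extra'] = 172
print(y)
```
{'key': 9, 'val': 26, 'extra': 172}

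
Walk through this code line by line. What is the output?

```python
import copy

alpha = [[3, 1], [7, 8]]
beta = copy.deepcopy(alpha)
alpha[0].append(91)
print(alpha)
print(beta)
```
[[3, 1, 91], [7, 8]]
[[3, 1], [7, 8]]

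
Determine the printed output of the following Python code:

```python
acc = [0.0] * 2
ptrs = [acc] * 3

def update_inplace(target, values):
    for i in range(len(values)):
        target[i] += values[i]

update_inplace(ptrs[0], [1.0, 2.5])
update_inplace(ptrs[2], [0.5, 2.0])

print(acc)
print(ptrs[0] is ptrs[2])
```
[1.5, 4.5]
True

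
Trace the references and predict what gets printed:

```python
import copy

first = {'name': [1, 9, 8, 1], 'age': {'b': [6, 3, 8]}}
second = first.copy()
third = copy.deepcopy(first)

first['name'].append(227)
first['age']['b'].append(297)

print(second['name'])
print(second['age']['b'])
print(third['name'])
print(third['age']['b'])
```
[1, 9, 8, 1, 227]
[6, 3, 8, 297]
[1, 9, 8, 1]
[6, 3, 8]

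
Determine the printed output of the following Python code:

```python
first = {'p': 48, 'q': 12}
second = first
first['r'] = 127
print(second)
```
{'p': 48, 'q': 12, 'r': 127}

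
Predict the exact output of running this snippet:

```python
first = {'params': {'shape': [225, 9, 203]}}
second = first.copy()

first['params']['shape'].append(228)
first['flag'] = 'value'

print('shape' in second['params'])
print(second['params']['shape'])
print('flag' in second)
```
True
[225, 9, 203, 228]
False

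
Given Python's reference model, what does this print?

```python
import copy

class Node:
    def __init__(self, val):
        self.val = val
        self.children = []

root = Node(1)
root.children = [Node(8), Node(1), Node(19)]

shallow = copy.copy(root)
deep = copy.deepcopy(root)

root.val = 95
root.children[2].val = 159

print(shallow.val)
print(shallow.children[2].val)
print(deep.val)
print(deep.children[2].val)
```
1
159
1
19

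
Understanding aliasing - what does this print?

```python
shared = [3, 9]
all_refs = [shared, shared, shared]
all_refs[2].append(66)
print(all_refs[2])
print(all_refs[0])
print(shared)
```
[3, 9, 66]
[3, 9, 66]
[3, 9, 66]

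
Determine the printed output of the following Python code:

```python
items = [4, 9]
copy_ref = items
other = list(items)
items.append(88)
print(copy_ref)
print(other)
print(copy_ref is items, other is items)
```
[4, 9, 88]
[4, 9]
True False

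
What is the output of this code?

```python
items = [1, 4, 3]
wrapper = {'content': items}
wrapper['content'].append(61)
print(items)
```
[1, 4, 3, 61]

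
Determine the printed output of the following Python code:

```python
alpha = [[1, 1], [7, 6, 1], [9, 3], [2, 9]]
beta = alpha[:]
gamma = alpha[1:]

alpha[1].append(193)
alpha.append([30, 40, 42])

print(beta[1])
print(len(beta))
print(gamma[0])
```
[7, 6, 1, 193]
4
[7, 6, 1, 193]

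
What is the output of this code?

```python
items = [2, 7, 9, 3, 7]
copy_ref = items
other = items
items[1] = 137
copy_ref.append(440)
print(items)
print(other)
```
[2, 137, 9, 3, 7, 440]
[2, 137, 9, 3, 7, 440]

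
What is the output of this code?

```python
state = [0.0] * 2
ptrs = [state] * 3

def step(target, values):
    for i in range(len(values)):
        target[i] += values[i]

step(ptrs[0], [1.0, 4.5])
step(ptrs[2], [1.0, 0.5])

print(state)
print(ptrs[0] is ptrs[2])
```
[2.0, 5.0]
True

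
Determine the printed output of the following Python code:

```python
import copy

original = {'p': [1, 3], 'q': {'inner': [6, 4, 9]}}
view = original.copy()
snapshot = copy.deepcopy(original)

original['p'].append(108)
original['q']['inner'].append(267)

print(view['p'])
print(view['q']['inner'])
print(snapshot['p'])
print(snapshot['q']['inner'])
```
[1, 3, 108]
[6, 4, 9, 267]
[1, 3]
[6, 4, 9]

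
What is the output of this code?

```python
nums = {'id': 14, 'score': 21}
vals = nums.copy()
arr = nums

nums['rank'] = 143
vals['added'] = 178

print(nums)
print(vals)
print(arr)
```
{'id': 14, 'score': 21, 'rank': 143}
{'id': 14, 'score': 21, 'added': 178}
{'id': 14, 'score': 21, 'rank': 143}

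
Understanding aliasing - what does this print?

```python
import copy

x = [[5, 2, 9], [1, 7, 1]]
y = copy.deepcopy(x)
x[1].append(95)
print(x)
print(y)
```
[[5, 2, 9], [1, 7, 1, 95]]
[[5, 2, 9], [1, 7, 1]]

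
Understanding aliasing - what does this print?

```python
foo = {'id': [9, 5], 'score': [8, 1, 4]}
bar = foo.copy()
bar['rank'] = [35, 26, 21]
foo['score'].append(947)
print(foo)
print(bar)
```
{'id': [9, 5], 'score': [8, 1, 4, 947]}
{'id': [9, 5], 'score': [8, 1, 4, 947], 'rank': [35, 26, 21]}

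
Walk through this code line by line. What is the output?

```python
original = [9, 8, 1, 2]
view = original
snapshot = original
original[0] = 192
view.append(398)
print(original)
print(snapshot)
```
[192, 8, 1, 2, 398]
[192, 8, 1, 2, 398]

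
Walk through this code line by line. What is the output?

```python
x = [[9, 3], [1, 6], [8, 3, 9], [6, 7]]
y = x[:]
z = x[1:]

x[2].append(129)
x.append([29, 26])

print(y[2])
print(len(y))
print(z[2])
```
[8, 3, 9, 129]
4
[6, 7]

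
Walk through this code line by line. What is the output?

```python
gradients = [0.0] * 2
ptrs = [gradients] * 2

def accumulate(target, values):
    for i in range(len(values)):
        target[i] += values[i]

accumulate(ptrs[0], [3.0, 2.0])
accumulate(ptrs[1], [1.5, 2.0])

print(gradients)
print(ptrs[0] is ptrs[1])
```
[4.5, 4.0]
True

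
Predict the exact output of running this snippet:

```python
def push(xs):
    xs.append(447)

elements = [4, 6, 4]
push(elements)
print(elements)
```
[4, 6, 4, 447]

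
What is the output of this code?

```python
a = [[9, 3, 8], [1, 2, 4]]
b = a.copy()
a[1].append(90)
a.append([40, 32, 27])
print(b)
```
[[9, 3, 8], [1, 2, 4, 90]]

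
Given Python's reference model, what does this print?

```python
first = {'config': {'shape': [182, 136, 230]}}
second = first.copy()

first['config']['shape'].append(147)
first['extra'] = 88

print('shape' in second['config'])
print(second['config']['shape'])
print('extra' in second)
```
True
[182, 136, 230, 147]
False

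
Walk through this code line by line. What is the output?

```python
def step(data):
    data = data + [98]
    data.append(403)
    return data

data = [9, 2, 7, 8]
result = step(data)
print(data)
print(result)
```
[9, 2, 7, 8]
[9, 2, 7, 8, 98, 403]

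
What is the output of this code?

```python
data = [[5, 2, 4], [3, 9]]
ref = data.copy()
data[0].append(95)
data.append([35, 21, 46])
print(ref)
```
[[5, 2, 4, 95], [3, 9]]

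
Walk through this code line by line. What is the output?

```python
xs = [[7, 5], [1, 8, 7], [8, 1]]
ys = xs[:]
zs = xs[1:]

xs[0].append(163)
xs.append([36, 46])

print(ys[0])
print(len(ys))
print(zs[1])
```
[7, 5, 163]
3
[8, 1]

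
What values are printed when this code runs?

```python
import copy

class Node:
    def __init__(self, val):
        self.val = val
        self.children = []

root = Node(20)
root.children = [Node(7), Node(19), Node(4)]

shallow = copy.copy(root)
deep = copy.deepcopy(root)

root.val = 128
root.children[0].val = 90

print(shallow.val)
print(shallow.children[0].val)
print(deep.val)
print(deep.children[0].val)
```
20
90
20
7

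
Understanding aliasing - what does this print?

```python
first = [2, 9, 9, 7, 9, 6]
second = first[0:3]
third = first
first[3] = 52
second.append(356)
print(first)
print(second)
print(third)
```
[2, 9, 9, 52, 9, 6]
[2, 9, 9, 356]
[2, 9, 9, 52, 9, 6]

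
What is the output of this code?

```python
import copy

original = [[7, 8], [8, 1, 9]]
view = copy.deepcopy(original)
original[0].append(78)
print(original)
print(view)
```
[[7, 8, 78], [8, 1, 9]]
[[7, 8], [8, 1, 9]]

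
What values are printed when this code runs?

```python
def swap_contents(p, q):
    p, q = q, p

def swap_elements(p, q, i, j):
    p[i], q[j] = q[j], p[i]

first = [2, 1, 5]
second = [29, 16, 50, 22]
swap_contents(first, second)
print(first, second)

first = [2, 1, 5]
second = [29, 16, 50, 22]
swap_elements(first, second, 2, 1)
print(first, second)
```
[2, 1, 5] [29, 16, 50, 22]
[2, 1, 16] [29, 5, 50, 22]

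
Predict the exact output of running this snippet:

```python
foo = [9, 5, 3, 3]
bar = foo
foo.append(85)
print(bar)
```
[9, 5, 3, 3, 85]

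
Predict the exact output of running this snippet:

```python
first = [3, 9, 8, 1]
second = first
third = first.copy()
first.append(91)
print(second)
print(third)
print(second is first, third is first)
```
[3, 9, 8, 1, 91]
[3, 9, 8, 1]
True False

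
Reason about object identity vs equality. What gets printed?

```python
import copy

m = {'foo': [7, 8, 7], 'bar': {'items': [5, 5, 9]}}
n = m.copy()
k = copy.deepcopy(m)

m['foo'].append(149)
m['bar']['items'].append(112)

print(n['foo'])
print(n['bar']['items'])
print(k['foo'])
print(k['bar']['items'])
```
[7, 8, 7, 149]
[5, 5, 9, 112]
[7, 8, 7]
[5, 5, 9]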